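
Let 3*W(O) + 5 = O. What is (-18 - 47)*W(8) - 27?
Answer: -92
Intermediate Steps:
W(O) = -5/3 + O/3
(-18 - 47)*W(8) - 27 = (-18 - 47)*(-5/3 + (⅓)*8) - 27 = -65*(-5/3 + 8/3) - 27 = -65*1 - 27 = -65 - 27 = -92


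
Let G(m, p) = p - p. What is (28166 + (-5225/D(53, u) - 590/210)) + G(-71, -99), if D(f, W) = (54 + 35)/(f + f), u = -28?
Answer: 41006153/1869 ≈ 21940.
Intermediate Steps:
G(m, p) = 0
D(f, W) = 89/(2*f) (D(f, W) = 89/((2*f)) = 89*(1/(2*f)) = 89/(2*f))
(28166 + (-5225/D(53, u) - 590/210)) + G(-71, -99) = (28166 + (-5225/((89/2)/53) - 590/210)) + 0 = (28166 + (-5225/((89/2)*(1/53)) - 590*1/210)) + 0 = (28166 + (-5225/89/106 - 59/21)) + 0 = (28166 + (-5225*106/89 - 59/21)) + 0 = (28166 + (-553850/89 - 59/21)) + 0 = (28166 - 11636101/1869) + 0 = 41006153/1869 + 0 = 41006153/1869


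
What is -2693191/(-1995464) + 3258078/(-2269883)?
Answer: -388148891539/4529469810712 ≈ -0.085694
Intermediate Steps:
-2693191/(-1995464) + 3258078/(-2269883) = -2693191*(-1/1995464) + 3258078*(-1/2269883) = 2693191/1995464 - 3258078/2269883 = -388148891539/4529469810712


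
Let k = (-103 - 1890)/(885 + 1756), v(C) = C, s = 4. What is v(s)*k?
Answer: -7972/2641 ≈ -3.0186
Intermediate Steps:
k = -1993/2641 ≈ -0.75464
v(s)*k = 4*(-1993/2641) = -7972/2641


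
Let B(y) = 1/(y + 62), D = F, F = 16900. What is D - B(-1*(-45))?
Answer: 1808299/107 ≈ 16900.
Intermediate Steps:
D = 16900
B(y) = 1/(62 + y)
D - B(-1*(-45)) = 16900 - 1/(62 - 1*(-45)) = 16900 - 1/(62 + 45) = 16900 - 1/107 = 1808299/107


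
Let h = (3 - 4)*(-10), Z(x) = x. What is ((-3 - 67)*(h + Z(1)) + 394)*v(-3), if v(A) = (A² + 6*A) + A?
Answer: 4512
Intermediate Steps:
h = 10 (h = -1*(-10) = 10)
v(A) = A² + 7*A
((-3 - 67)*(h + Z(1)) + 394)*v(-3) = ((-3 - 67)*(10 + 1) + 394)*(-3*(7 - 3)) = (-70*11 + 394)*(-3*4) = (-770 + 394)*(-12) = -376*(-12) = 4512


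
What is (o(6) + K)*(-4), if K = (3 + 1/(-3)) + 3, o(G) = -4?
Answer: -20/3 ≈ -6.6667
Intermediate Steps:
K = 17/3 (K = (3 - 1/3) + 3 = 8/3 + 3 = 17/3 ≈ 5.6667)
(o(6) + K)*(-4) = (-4 + 17/3)*(-4) = (5/3)*(-4) = -20/3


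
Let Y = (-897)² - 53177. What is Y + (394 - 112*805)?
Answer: 661666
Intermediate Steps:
Y = 751432 (Y = 804609 - 53177 = 751432)
Y + (394 - 112*805) = 751432 + (394 - 112*805) = 751432 + (394 - 90160) = 751432 - 89766 = 661666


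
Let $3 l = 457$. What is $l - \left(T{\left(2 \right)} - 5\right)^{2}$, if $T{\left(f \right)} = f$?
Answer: $\frac{430}{3} \approx 143.33$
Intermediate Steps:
$l = \frac{457}{3}$ ($l = \frac{1}{3} \cdot 457 = \frac{457}{3} \approx 152.33$)
$l - \left(T{\left(2 \right)} - 5\right)^{2} = \frac{457}{3} - \left(2 - 5\right)^{2} = \frac{457}{3} - \left(-3\right)^{2} = \frac{457}{3} - 9 = \frac{430}{3}$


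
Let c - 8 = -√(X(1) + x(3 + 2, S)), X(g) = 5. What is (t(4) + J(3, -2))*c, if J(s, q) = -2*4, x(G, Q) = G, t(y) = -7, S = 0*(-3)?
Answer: -120 + 15*√10 ≈ -72.566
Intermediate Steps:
S = 0
J(s, q) = -8
c = 8 - √10 (c = 8 - √(5 + (3 + 2)) = 8 - √(5 + 5) = 8 - √10 ≈ 4.8377)
(t(4) + J(3, -2))*c = (-7 - 8)*(8 - √10) = -15*(8 - √10) = -120 + 15*√10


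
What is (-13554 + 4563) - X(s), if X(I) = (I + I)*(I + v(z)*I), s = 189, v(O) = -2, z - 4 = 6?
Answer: 62451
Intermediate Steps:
z = 10 (z = 4 + 6 = 10)
X(I) = -2*I² (X(I) = (I + I)*(I - 2*I) = (2*I)*(-I) = -2*I²)
(-13554 + 4563) - X(s) = (-13554 + 4563) - (-2)*189² = -8991 - (-2)*35721 = -8991 - 1*(-71442) = -8991 + 71442 = 62451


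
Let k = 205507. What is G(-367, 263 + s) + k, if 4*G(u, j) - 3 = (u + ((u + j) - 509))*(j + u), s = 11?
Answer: 228037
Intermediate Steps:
G(u, j) = 3/4 + (j + u)*(-509 + j + 2*u)/4 (G(u, j) = 3/4 + ((u + ((u + j) - 509))*(j + u))/4 = 3/4 + ((u + ((j + u) - 509))*(j + u))/4 = 3/4 + ((u + (-509 + j + u))*(j + u))/4 = 3/4 + ((-509 + j + 2*u)*(j + u))/4 = 3/4 + ((j + u)*(-509 + j + 2*u))/4 = 3/4 + (j + u)*(-509 + j + 2*u)/4)
G(-367, 263 + s) + k = (3/4 + (1/2)*(-367)**2 - 509*(263 + 11)/4 - 509/4*(-367) + (263 + 11)**2/4 + (3/4)*(263 + 11)*(-367)) + 205507 = (3/4 + (1/2)*134689 - 509/4*274 + 186803/4 + (1/4)*274**2 + (3/4)*274*(-367)) + 205507 = (3/4 + 134689/2 - 69733/2 + 186803/4 + (1/4)*75076 - 150837/2) + 205507 = (3/4 + 134689/2 - 69733/2 + 186803/4 + 18769 - 150837/2) + 205507 = 22530 + 205507 = 228037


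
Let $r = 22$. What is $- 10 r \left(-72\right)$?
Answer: $15840$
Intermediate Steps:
$- 10 r \left(-72\right) = \left(-10\right) 22 \left(-72\right) = \left(-220\right) \left(-72\right) = 15840$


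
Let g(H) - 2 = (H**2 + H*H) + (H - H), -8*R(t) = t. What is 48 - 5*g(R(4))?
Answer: 71/2 ≈ 35.500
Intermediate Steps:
R(t) = -t/8
g(H) = 2 + 2*H**2 (g(H) = 2 + ((H**2 + H*H) + (H - H)) = 2 + ((H**2 + H**2) + 0) = 2 + (2*H**2 + 0) = 2 + 2*H**2)
48 - 5*g(R(4)) = 48 - 5*(2 + 2*(-1/8*4)**2) = 48 - 5*(2 + 2*(-1/2)**2) = 48 - 5*(2 + 2*(1/4)) = 48 - 5*(2 + 1/2) = 48 - 5*5/2 = 48 - 25/2 = 71/2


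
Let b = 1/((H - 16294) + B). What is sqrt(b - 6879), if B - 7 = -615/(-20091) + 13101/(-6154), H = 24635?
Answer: 5*I*sqrt(993688493477039559093)/1900345137 ≈ 82.94*I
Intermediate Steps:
B = 1116119/227698 (B = 7 + (-615/(-20091) + 13101/(-6154)) = 7 + (-615*(-1/20091) + 13101*(-1/6154)) = 7 + (205/6697 - 13101/6154) = 7 - 477767/227698 = 1116119/227698 ≈ 4.9017)
b = 227698/1900345137 (b = 1/((24635 - 16294) + 1116119/227698) = 1/(8341 + 1116119/227698) = 1/(1900345137/227698) = 227698/1900345137 ≈ 0.00011982)
sqrt(b - 6879) = sqrt(227698/1900345137 - 6879) = sqrt(-13072473969725/1900345137) = 5*I*sqrt(993688493477039559093)/1900345137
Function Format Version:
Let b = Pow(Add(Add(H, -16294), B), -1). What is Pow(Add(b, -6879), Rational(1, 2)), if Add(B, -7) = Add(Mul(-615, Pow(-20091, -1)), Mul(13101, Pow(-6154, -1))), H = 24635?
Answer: Mul(Rational(5, 1900345137), I, Pow(993688493477039559093, Rational(1, 2))) ≈ Mul(82.940, I)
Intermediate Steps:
B = Rational(1116119, 227698) (B = Add(7, Add(Mul(-615, Pow(-20091, -1)), Mul(13101, Pow(-6154, -1)))) = Add(7, Add(Mul(-615, Rational(-1, 20091)), Mul(13101, Rational(-1, 6154)))) = Add(7, Add(Rational(205, 6697), Rational(-13101, 6154))) = Add(7, Rational(-477767, 227698)) = Rational(1116119, 227698) ≈ 4.9017)
b = Rational(227698, 1900345137) (b = Pow(Add(Add(24635, -16294), Rational(1116119, 227698)), -1) = Pow(Add(8341, Rational(1116119, 227698)), -1) = Pow(Rational(1900345137, 227698), -1) = Rational(227698, 1900345137) ≈ 0.00011982)
Pow(Add(b, -6879), Rational(1, 2)) = Pow(Add(Rational(227698, 1900345137), -6879), Rational(1, 2)) = Pow(Rational(-13072473969725, 1900345137), Rational(1, 2)) = Mul(Rational(5, 1900345137), I, Pow(993688493477039559093, Rational(1, 2)))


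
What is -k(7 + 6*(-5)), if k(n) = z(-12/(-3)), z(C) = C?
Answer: -4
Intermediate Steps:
k(n) = 4 (k(n) = -12/(-3) = -12*(-⅓) = 4)
-k(7 + 6*(-5)) = -1*4 = -4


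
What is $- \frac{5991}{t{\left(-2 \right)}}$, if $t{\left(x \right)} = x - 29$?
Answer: $\frac{5991}{31} \approx 193.26$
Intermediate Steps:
$t{\left(x \right)} = -29 + x$
$- \frac{5991}{t{\left(-2 \right)}} = - \frac{5991}{-29 - 2} = - \frac{5991}{-31} = \left(-5991\right) \left(- \frac{1}{31}\right) = \frac{5991}{31}$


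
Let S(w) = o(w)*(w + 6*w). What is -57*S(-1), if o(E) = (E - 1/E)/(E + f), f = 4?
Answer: 0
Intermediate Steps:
o(E) = (E - 1/E)/(4 + E) (o(E) = (E - 1/E)/(E + 4) = (E - 1/E)/(4 + E))
S(w) = 7*(-1 + w²)/(4 + w) (S(w) = ((-1 + w²)/(w*(4 + w)))*(w + 6*w) = ((-1 + w²)/(w*(4 + w)))*(7*w) = 7*(-1 + w²)/(4 + w))
-57*S(-1) = -399*(-1 + (-1)²)/(4 - 1) = -399*(-1 + 1)/3 = -399*0/3 = -57*0 = 0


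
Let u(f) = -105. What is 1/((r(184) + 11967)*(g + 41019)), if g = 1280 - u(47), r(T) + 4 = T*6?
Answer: 1/554093068 ≈ 1.8048e-9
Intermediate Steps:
r(T) = -4 + 6*T (r(T) = -4 + T*6 = -4 + 6*T)
g = 1385 (g = 1280 - 1*(-105) = 1280 + 105 = 1385)
1/((r(184) + 11967)*(g + 41019)) = 1/(((-4 + 6*184) + 11967)*(1385 + 41019)) = 1/(((-4 + 1104) + 11967)*42404) = 1/((1100 + 11967)*42404) = 1/(13067*42404) = 1/554093068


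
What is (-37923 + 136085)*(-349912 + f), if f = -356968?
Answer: -69388754560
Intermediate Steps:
(-37923 + 136085)*(-349912 + f) = (-37923 + 136085)*(-349912 - 356968) = 98162*(-706880) = -69388754560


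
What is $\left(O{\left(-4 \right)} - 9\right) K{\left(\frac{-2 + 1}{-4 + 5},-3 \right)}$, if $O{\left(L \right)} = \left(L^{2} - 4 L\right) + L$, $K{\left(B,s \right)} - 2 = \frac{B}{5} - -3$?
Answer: $\frac{456}{5} \approx 91.2$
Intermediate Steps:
$K{\left(B,s \right)} = 5 + \frac{B}{5}$ ($K{\left(B,s \right)} = 2 + \left(\frac{B}{5} - -3\right) = 2 + \left(B \frac{1}{5} + 3\right) = 2 + \left(\frac{B}{5} + 3\right) = 2 + \left(3 + \frac{B}{5}\right) = 5 + \frac{B}{5}$)
$O{\left(L \right)} = L^{2} - 3 L$
$\left(O{\left(-4 \right)} - 9\right) K{\left(\frac{-2 + 1}{-4 + 5},-3 \right)} = \left(- 4 \left(-3 - 4\right) - 9\right) \left(5 + \frac{\left(-2 + 1\right) \frac{1}{-4 + 5}}{5}\right) = \left(\left(-4\right) \left(-7\right) - 9\right) \left(5 + \frac{\left(-1\right) 1^{-1}}{5}\right) = \left(28 - 9\right) \left(5 + \frac{\left(-1\right) 1}{5}\right) = 19 \left(5 + \frac{1}{5} \left(-1\right)\right) = 19 \left(5 - \frac{1}{5}\right) = 19 \cdot \frac{24}{5} = \frac{456}{5}$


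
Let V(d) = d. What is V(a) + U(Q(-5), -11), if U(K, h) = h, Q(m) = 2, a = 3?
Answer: -8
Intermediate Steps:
V(a) + U(Q(-5), -11) = 3 - 11 = -8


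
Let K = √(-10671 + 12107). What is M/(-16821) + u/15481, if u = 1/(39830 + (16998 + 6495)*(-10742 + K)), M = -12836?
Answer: 3162812710771898221480574/4144723637263317884042253 - 23493*√359/492803476281233919986 ≈ 0.76309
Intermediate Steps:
K = 2*√359 (K = √1436 = 2*√359 ≈ 37.895)
u = 1/(-252321976 + 46986*√359) (u = 1/(39830 + (16998 + 6495)*(-10742 + 2*√359)) = 1/(39830 + 23493*(-10742 + 2*√359)) = 1/(39830 + (-252361806 + 46986*√359)) = 1/(-252321976 + 46986*√359) ≈ -3.9772e-9)
M/(-16821) + u/15481 = -12836/(-16821) + (-63080494/15916396753479553 - 23493*√359/31832793506959106)/15481 = -12836*(-1/16821) + (-63080494/15916396753479553 - 23493*√359/31832793506959106)*(1/15481) = 12836/16821 + (-63080494/246401738140616959993 - 23493*√359/492803476281233919986) = 3162812710771898221480574/4144723637263317884042253 - 23493*√359/492803476281233919986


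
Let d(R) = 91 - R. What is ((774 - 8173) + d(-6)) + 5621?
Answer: -1681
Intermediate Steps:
((774 - 8173) + d(-6)) + 5621 = ((774 - 8173) + (91 - 1*(-6))) + 5621 = (-7399 + (91 + 6)) + 5621 = (-7399 + 97) + 5621 = -7302 + 5621 = -1681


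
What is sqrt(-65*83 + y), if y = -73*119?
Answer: I*sqrt(14082) ≈ 118.67*I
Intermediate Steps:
y = -8687
sqrt(-65*83 + y) = sqrt(-65*83 - 8687) = sqrt(-5395 - 8687) = sqrt(-14082) = I*sqrt(14082)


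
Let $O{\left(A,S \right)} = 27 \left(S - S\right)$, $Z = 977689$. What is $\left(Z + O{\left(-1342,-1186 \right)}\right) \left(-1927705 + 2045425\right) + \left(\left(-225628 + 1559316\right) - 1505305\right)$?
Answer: $115093377463$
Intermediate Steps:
$O{\left(A,S \right)} = 0$ ($O{\left(A,S \right)} = 27 \cdot 0 = 0$)
$\left(Z + O{\left(-1342,-1186 \right)}\right) \left(-1927705 + 2045425\right) + \left(\left(-225628 + 1559316\right) - 1505305\right) = \left(977689 + 0\right) \left(-1927705 + 2045425\right) + \left(\left(-225628 + 1559316\right) - 1505305\right) = 977689 \cdot 117720 + \left(1333688 - 1505305\right) = 115093549080 - 171617 = 115093377463$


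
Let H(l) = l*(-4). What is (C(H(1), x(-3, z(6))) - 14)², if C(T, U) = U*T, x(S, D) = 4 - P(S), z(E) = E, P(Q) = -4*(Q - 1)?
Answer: 1156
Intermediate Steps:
P(Q) = 4 - 4*Q (P(Q) = -4*(-1 + Q) = 4 - 4*Q)
x(S, D) = 4*S (x(S, D) = 4 - (4 - 4*S) = 4 + (-4 + 4*S) = 4*S)
H(l) = -4*l
C(T, U) = T*U
(C(H(1), x(-3, z(6))) - 14)² = ((-4*1)*(4*(-3)) - 14)² = (-4*(-12) - 14)² = (48 - 14)² = 34² = 1156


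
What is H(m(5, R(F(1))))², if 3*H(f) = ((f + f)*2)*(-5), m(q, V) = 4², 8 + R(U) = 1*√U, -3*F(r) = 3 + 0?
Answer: 102400/9 ≈ 11378.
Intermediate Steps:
F(r) = -1 (F(r) = -(3 + 0)/3 = -⅓*3 = -1)
R(U) = -8 + √U (R(U) = -8 + 1*√U = -8 + √U)
m(q, V) = 16
H(f) = -20*f/3 (H(f) = (((f + f)*2)*(-5))/3 = (((2*f)*2)*(-5))/3 = ((4*f)*(-5))/3 = (-20*f)/3 = -20*f/3)
H(m(5, R(F(1))))² = (-20/3*16)² = (-320/3)² = 102400/9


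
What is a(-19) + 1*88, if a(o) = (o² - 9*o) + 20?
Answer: 640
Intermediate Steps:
a(o) = 20 + o² - 9*o
a(-19) + 1*88 = (20 + (-19)² - 9*(-19)) + 1*88 = (20 + 361 + 171) + 88 = 552 + 88 = 640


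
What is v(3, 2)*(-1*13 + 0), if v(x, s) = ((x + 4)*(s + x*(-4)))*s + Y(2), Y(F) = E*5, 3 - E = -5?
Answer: 1300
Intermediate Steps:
E = 8 (E = 3 - 1*(-5) = 3 + 5 = 8)
Y(F) = 40 (Y(F) = 8*5 = 40)
v(x, s) = 40 + s*(4 + x)*(s - 4*x) (v(x, s) = ((x + 4)*(s + x*(-4)))*s + 40 = ((4 + x)*(s - 4*x))*s + 40 = s*(4 + x)*(s - 4*x) + 40 = 40 + s*(4 + x)*(s - 4*x))
v(3, 2)*(-1*13 + 0) = (40 + 4*2**2 + 3*2**2 - 16*2*3 - 4*2*3**2)*(-1*13 + 0) = (40 + 4*4 + 3*4 - 96 - 4*2*9)*(-13 + 0) = (40 + 16 + 12 - 96 - 72)*(-13) = -100*(-13) = 1300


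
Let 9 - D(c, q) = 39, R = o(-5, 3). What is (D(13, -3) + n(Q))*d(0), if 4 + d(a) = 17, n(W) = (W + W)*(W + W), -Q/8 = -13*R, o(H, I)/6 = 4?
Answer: 323960442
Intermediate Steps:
o(H, I) = 24 (o(H, I) = 6*4 = 24)
R = 24
Q = 2496 (Q = -(-104)*24 = -8*(-312) = 2496)
n(W) = 4*W² (n(W) = (2*W)*(2*W) = 4*W²)
d(a) = 13 (d(a) = -4 + 17 = 13)
D(c, q) = -30 (D(c, q) = 9 - 1*39 = 9 - 39 = -30)
(D(13, -3) + n(Q))*d(0) = (-30 + 4*2496²)*13 = (-30 + 4*6230016)*13 = (-30 + 24920064)*13 = 24920034*13 = 323960442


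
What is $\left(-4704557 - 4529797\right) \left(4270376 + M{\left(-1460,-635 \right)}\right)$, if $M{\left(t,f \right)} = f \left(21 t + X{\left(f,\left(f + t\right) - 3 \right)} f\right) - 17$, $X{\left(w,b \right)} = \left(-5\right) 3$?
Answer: $-163365732299736$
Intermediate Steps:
$X{\left(w,b \right)} = -15$
$M{\left(t,f \right)} = -17 + f \left(- 15 f + 21 t\right)$ ($M{\left(t,f \right)} = f \left(21 t - 15 f\right) - 17 = f \left(- 15 f + 21 t\right) - 17 = -17 + f \left(- 15 f + 21 t\right)$)
$\left(-4704557 - 4529797\right) \left(4270376 + M{\left(-1460,-635 \right)}\right) = \left(-4704557 - 4529797\right) \left(4270376 - \left(17 - 19469100 + 6048375\right)\right) = - 9234354 \left(4270376 - -13420708\right) = - 9234354 \left(4270376 + 13420708\right) = \left(-9234354\right) 17691084 = -163365732299736$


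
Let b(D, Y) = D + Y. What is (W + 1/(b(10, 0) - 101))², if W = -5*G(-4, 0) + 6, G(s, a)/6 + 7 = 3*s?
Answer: 2747332225/8281 ≈ 3.3176e+5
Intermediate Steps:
G(s, a) = -42 + 18*s (G(s, a) = -42 + 6*(3*s) = -42 + 18*s)
W = 576 (W = -5*(-42 + 18*(-4)) + 6 = -5*(-42 - 72) + 6 = -5*(-114) + 6 = 570 + 6 = 576)
(W + 1/(b(10, 0) - 101))² = (576 + 1/((10 + 0) - 101))² = (576 + 1/(10 - 101))² = (576 + 1/(-91))² = (576 - 1/91)² = (52415/91)² = 2747332225/8281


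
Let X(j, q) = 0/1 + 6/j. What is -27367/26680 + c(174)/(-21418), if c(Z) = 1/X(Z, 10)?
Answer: -293460063/285716120 ≈ -1.0271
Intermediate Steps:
X(j, q) = 6/j (X(j, q) = 0*1 + 6/j = 0 + 6/j = 6/j)
c(Z) = Z/6 (c(Z) = 1/(6/Z) = Z/6)
-27367/26680 + c(174)/(-21418) = -27367/26680 + ((1/6)*174)/(-21418) = -27367*1/26680 + 29*(-1/21418) = -27367/26680 - 29/21418 = -293460063/285716120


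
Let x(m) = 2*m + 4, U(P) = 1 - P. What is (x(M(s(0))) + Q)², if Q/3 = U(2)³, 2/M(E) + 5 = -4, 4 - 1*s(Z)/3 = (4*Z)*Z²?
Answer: 25/81 ≈ 0.30864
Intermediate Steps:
s(Z) = 12 - 12*Z³ (s(Z) = 12 - 3*4*Z*Z² = 12 - 12*Z³)
M(E) = -2/9 (M(E) = 2/(-5 - 4) = 2/(-9) = 2*(-⅑) = -2/9)
x(m) = 4 + 2*m
Q = -3 (Q = 3*(1 - 1*2)³ = 3*(1 - 2)³ = 3*(-1)³ = 3*(-1) = -3)
(x(M(s(0))) + Q)² = ((4 + 2*(-2/9)) - 3)² = ((4 - 4/9) - 3)² = (32/9 - 3)² = (5/9)² = 25/81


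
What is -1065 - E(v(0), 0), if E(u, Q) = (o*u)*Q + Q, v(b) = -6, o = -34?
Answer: -1065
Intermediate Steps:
E(u, Q) = Q - 34*Q*u (E(u, Q) = (-34*u)*Q + Q = -34*Q*u + Q = Q - 34*Q*u)
-1065 - E(v(0), 0) = -1065 - 0*(1 - 34*(-6)) = -1065 - 0*(1 + 204) = -1065 - 0*205 = -1065 - 1*0 = -1065 + 0 = -1065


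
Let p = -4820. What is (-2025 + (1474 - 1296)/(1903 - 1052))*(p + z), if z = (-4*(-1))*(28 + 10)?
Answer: 8043416796/851 ≈ 9.4517e+6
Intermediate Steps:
z = 152 (z = 4*38 = 152)
(-2025 + (1474 - 1296)/(1903 - 1052))*(p + z) = (-2025 + (1474 - 1296)/(1903 - 1052))*(-4820 + 152) = (-2025 + 178/851)*(-4668) = -1723097/851*(-4668) = 8043416796/851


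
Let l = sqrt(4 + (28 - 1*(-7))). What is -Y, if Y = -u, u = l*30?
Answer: 30*sqrt(39) ≈ 187.35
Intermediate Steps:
l = sqrt(39) (l = sqrt(4 + (28 + 7)) = sqrt(4 + 35) = sqrt(39) ≈ 6.2450)
u = 30*sqrt(39) (u = sqrt(39)*30 = 30*sqrt(39) ≈ 187.35)
Y = -30*sqrt(39) ≈ -187.35
-Y = -(-30)*sqrt(39) = 30*sqrt(39)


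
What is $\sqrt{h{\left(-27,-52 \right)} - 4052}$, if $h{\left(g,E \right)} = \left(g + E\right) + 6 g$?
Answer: $9 i \sqrt{53} \approx 65.521 i$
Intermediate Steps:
$h{\left(g,E \right)} = E + 7 g$ ($h{\left(g,E \right)} = \left(E + g\right) + 6 g = E + 7 g$)
$\sqrt{h{\left(-27,-52 \right)} - 4052} = \sqrt{\left(-52 + 7 \left(-27\right)\right) - 4052} = \sqrt{\left(-52 - 189\right) - 4052} = \sqrt{-241 - 4052} = \sqrt{-4293} = 9 i \sqrt{53}$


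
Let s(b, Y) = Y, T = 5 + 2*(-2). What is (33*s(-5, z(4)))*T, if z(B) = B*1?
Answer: 132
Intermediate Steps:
z(B) = B
T = 1 (T = 5 - 4 = 1)
(33*s(-5, z(4)))*T = (33*4)*1 = 132*1 = 132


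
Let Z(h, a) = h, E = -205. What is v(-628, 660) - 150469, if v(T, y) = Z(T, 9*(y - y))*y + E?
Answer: -565154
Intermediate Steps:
v(T, y) = -205 + T*y (v(T, y) = T*y - 205 = -205 + T*y)
v(-628, 660) - 150469 = (-205 - 628*660) - 150469 = (-205 - 414480) - 150469 = -414685 - 150469 = -565154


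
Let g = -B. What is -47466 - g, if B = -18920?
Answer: -66386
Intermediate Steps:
g = 18920 (g = -1*(-18920) = 18920)
-47466 - g = -47466 - 1*18920 = -47466 - 18920 = -66386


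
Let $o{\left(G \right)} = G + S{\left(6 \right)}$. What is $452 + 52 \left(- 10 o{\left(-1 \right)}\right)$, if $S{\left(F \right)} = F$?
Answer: $-2148$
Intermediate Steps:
$o{\left(G \right)} = 6 + G$ ($o{\left(G \right)} = G + 6 = 6 + G$)
$452 + 52 \left(- 10 o{\left(-1 \right)}\right) = 452 + 52 \left(- 10 \left(6 - 1\right)\right) = 452 + 52 \left(\left(-10\right) 5\right) = 452 + 52 \left(-50\right) = 452 - 2600 = -2148$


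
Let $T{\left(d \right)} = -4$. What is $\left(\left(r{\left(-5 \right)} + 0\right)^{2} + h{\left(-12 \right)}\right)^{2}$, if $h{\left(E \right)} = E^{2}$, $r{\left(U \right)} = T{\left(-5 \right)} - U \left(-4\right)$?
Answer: $518400$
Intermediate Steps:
$r{\left(U \right)} = -4 + 4 U$ ($r{\left(U \right)} = -4 - U \left(-4\right) = -4 - - 4 U = -4 + 4 U$)
$\left(\left(r{\left(-5 \right)} + 0\right)^{2} + h{\left(-12 \right)}\right)^{2} = \left(\left(\left(-4 + 4 \left(-5\right)\right) + 0\right)^{2} + \left(-12\right)^{2}\right)^{2} = \left(\left(\left(-4 - 20\right) + 0\right)^{2} + 144\right)^{2} = \left(\left(-24 + 0\right)^{2} + 144\right)^{2} = \left(\left(-24\right)^{2} + 144\right)^{2} = \left(576 + 144\right)^{2} = 720^{2} = 518400$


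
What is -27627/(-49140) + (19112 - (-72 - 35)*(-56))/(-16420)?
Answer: -3184691/13447980 ≈ -0.23682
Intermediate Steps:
-27627/(-49140) + (19112 - (-72 - 35)*(-56))/(-16420) = -27627*(-1/49140) + (19112 - (-107)*(-56))*(-1/16420) = 9209/16380 + (19112 - 1*5992)*(-1/16420) = 9209/16380 + (19112 - 5992)*(-1/16420) = 9209/16380 + 13120*(-1/16420) = 9209/16380 - 656/821 = -3184691/13447980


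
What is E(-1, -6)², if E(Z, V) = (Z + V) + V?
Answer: 169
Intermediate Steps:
E(Z, V) = Z + 2*V (E(Z, V) = (V + Z) + V = Z + 2*V)
E(-1, -6)² = (-1 + 2*(-6))² = (-1 - 12)² = (-13)² = 169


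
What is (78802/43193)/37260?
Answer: 39401/804685590 ≈ 4.8964e-5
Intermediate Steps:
(78802/43193)/37260 = (78802*(1/43193))*(1/37260) = (78802/43193)*(1/37260) = 39401/804685590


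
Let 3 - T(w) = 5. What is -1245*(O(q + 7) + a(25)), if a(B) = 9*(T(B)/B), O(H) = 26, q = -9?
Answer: -157368/5 ≈ -31474.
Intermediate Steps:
T(w) = -2 (T(w) = 3 - 1*5 = 3 - 5 = -2)
a(B) = -18/B (a(B) = 9*(-2/B) = -18/B)
-1245*(O(q + 7) + a(25)) = -1245*(26 - 18/25) = -1245*632/25 = -157368/5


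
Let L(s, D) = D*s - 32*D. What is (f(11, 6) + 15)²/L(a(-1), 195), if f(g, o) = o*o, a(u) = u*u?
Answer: -867/2015 ≈ -0.43027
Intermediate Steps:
a(u) = u²
f(g, o) = o²
L(s, D) = -32*D + D*s
(f(11, 6) + 15)²/L(a(-1), 195) = (6² + 15)²/((195*(-32 + (-1)²))) = (36 + 15)²/((195*(-32 + 1))) = 51²/((195*(-31))) = 2601/(-6045) = 2601*(-1/6045) = -867/2015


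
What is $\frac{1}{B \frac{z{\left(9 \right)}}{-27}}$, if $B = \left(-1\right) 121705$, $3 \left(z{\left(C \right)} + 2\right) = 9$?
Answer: $\frac{27}{121705} \approx 0.00022185$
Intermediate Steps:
$z{\left(C \right)} = 1$ ($z{\left(C \right)} = -2 + \frac{1}{3} \cdot 9 = -2 + 3 = 1$)
$B = -121705$
$\frac{1}{B \frac{z{\left(9 \right)}}{-27}} = \frac{1}{\left(-121705\right) 1 \frac{1}{-27}} = \frac{1}{\left(-121705\right) 1 \left(- \frac{1}{27}\right)} = \frac{1}{\left(-121705\right) \left(- \frac{1}{27}\right)} = \frac{1}{\frac{121705}{27}} = \frac{27}{121705}$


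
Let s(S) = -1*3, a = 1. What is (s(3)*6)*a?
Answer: -18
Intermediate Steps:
s(S) = -3
(s(3)*6)*a = -3*6*1 = -18*1 = -18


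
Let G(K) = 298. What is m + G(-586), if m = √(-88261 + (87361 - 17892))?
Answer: 298 + 18*I*√58 ≈ 298.0 + 137.08*I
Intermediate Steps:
m = 18*I*√58 (m = √(-88261 + 69469) = √(-18792) = 18*I*√58 ≈ 137.08*I)
m + G(-586) = 18*I*√58 + 298 = 298 + 18*I*√58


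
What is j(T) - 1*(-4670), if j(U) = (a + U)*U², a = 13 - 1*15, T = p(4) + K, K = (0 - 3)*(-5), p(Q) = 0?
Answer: 7595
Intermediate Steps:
K = 15 (K = -3*(-5) = 15)
T = 15 (T = 0 + 15 = 15)
a = -2 (a = 13 - 15 = -2)
j(U) = U²*(-2 + U) (j(U) = (-2 + U)*U² = U²*(-2 + U))
j(T) - 1*(-4670) = 15²*(-2 + 15) - 1*(-4670) = 225*13 + 4670 = 2925 + 4670 = 7595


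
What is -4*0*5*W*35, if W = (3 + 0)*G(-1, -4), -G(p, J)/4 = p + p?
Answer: 0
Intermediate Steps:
G(p, J) = -8*p (G(p, J) = -4*(p + p) = -8*p)
W = 24 (W = (3 + 0)*(-8*(-1)) = 3*8 = 24)
-4*0*5*W*35 = -4*0*5*24*35 = -0*24*35 = -4*0*35 = 0*35 = 0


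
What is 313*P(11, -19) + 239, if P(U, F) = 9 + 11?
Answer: 6499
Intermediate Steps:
P(U, F) = 20
313*P(11, -19) + 239 = 313*20 + 239 = 6260 + 239 = 6499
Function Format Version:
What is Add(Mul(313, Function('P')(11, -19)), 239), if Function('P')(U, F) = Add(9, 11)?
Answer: 6499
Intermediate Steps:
Function('P')(U, F) = 20
Add(Mul(313, Function('P')(11, -19)), 239) = Add(Mul(313, 20), 239) = Add(6260, 239) = 6499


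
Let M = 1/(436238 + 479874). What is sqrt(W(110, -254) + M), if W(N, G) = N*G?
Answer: I*sqrt(1465559864407703)/229028 ≈ 167.15*I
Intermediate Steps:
W(N, G) = G*N
M = 1/916112 ≈ 1.0916e-6
sqrt(W(110, -254) + M) = sqrt(-254*110 + 1/916112) = sqrt(-27940 + 1/916112) = sqrt(-25596169279/916112) = I*sqrt(1465559864407703)/229028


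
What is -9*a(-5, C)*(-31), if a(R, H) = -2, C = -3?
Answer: -558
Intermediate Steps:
-9*a(-5, C)*(-31) = -9*(-2)*(-31) = 18*(-31) = -558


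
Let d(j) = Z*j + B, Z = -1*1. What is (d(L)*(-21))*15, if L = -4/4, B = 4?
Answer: -1575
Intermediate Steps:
L = -1 (L = -4*¼ = -1)
Z = -1
d(j) = 4 - j (d(j) = -j + 4 = 4 - j)
(d(L)*(-21))*15 = ((4 - 1*(-1))*(-21))*15 = ((4 + 1)*(-21))*15 = (5*(-21))*15 = -105*15 = -1575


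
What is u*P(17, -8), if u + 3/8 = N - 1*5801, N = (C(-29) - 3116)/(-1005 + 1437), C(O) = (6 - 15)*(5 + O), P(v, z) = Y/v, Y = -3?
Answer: 1254547/1224 ≈ 1025.0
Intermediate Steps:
P(v, z) = -3/v
C(O) = -45 - 9*O (C(O) = -9*(5 + O) = -45 - 9*O)
N = -725/108 (N = ((-45 - 9*(-29)) - 3116)/(-1005 + 1437) = ((-45 + 261) - 3116)/432 = (216 - 3116)*(1/432) = -2900*1/432 = -725/108 ≈ -6.7130)
u = -1254547/216 (u = -3/8 + (-725/108 - 1*5801) = -3/8 + (-725/108 - 5801) = -3/8 - 627233/108 = -1254547/216 ≈ -5808.1)
u*P(17, -8) = -(-1254547)/(72*17) = -1254547/216*(-3/17) = 1254547/1224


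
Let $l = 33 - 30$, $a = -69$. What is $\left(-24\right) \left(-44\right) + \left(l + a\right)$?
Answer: $990$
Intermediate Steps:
$l = 3$ ($l = 33 - 30 = 3$)
$\left(-24\right) \left(-44\right) + \left(l + a\right) = \left(-24\right) \left(-44\right) + \left(3 - 69\right) = 1056 - 66 = 990$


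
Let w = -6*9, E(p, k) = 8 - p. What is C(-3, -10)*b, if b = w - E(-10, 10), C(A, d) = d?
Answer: 720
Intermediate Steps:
w = -54
b = -72 (b = -54 - (8 - 1*(-10)) = -54 - (8 + 10) = -54 - 1*18 = -54 - 18 = -72)
C(-3, -10)*b = -10*(-72) = 720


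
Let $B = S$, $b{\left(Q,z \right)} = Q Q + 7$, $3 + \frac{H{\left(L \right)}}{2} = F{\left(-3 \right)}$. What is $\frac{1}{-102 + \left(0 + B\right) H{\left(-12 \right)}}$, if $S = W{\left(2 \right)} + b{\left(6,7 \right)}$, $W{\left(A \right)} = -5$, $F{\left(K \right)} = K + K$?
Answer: $- \frac{1}{786} \approx -0.0012723$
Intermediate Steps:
$F{\left(K \right)} = 2 K$
$H{\left(L \right)} = -18$ ($H{\left(L \right)} = -6 + 2 \cdot 2 \left(-3\right) = -6 + 2 \left(-6\right) = -6 - 12 = -18$)
$b{\left(Q,z \right)} = 7 + Q^{2}$ ($b{\left(Q,z \right)} = Q^{2} + 7 = 7 + Q^{2}$)
$S = 38$ ($S = -5 + \left(7 + 6^{2}\right) = -5 + \left(7 + 36\right) = -5 + 43 = 38$)
$B = 38$
$\frac{1}{-102 + \left(0 + B\right) H{\left(-12 \right)}} = \frac{1}{-102 + \left(0 + 38\right) \left(-18\right)} = \frac{1}{-102 + 38 \left(-18\right)} = \frac{1}{-102 - 684} = \frac{1}{-786} = - \frac{1}{786}$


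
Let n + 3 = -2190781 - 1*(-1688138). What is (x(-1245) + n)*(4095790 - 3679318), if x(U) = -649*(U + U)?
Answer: 463684931808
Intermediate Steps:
x(U) = -1298*U
n = -502646 (n = -3 + (-2190781 - 1*(-1688138)) = -3 + (-2190781 + 1688138) = -3 - 502643 = -502646)
(x(-1245) + n)*(4095790 - 3679318) = (-1298*(-1245) - 502646)*(4095790 - 3679318) = (1616010 - 502646)*416472 = 1113364*416472 = 463684931808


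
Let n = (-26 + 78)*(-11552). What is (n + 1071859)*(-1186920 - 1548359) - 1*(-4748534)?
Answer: -1288735628711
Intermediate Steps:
n = -600704 (n = 52*(-11552) = -600704)
(n + 1071859)*(-1186920 - 1548359) - 1*(-4748534) = (-600704 + 1071859)*(-1186920 - 1548359) - 1*(-4748534) = 471155*(-2735279) + 4748534 = -1288740377245 + 4748534 = -1288735628711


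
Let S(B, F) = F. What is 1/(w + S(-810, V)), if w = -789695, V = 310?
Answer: -1/789385 ≈ -1.2668e-6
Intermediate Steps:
1/(w + S(-810, V)) = 1/(-789695 + 310) = 1/(-789385) = -1/789385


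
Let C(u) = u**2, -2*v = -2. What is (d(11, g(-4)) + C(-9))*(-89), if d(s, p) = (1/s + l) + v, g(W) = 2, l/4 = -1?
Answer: -76451/11 ≈ -6950.1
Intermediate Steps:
v = 1 (v = -1/2*(-2) = 1)
l = -4 (l = 4*(-1) = -4)
d(s, p) = -3 + 1/s (d(s, p) = (1/s - 4) + 1 = (-4 + 1/s) + 1 = -3 + 1/s)
(d(11, g(-4)) + C(-9))*(-89) = ((-3 + 1/11) + (-9)**2)*(-89) = ((-3 + 1/11) + 81)*(-89) = (-32/11 + 81)*(-89) = (859/11)*(-89) = -76451/11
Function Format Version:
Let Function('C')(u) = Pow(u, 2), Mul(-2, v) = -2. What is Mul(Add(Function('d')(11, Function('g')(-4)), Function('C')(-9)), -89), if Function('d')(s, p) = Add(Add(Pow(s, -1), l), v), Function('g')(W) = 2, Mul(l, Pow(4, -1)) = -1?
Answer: Rational(-76451, 11) ≈ -6950.1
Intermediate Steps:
v = 1 (v = Mul(Rational(-1, 2), -2) = 1)
l = -4 (l = Mul(4, -1) = -4)
Function('d')(s, p) = Add(-3, Pow(s, -1)) (Function('d')(s, p) = Add(Add(Pow(s, -1), -4), 1) = Add(Add(-4, Pow(s, -1)), 1) = Add(-3, Pow(s, -1)))
Mul(Add(Function('d')(11, Function('g')(-4)), Function('C')(-9)), -89) = Mul(Add(Add(-3, Pow(11, -1)), Pow(-9, 2)), -89) = Mul(Add(Add(-3, Rational(1, 11)), 81), -89) = Mul(Add(Rational(-32, 11), 81), -89) = Mul(Rational(859, 11), -89) = Rational(-76451, 11)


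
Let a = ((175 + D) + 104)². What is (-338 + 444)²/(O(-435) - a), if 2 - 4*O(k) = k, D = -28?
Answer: -44944/251567 ≈ -0.17866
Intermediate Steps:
O(k) = ½ - k/4
a = 63001 (a = ((175 - 28) + 104)² = (147 + 104)² = 251² = 63001)
(-338 + 444)²/(O(-435) - a) = (-338 + 444)²/((½ - ¼*(-435)) - 1*63001) = 106²/((½ + 435/4) - 63001) = 11236/(437/4 - 63001) = 11236/(-251567/4) = 11236*(-4/251567) = -44944/251567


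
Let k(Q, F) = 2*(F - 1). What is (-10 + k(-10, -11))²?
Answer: 1156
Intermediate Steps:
k(Q, F) = -2 + 2*F (k(Q, F) = 2*(-1 + F) = -2 + 2*F)
(-10 + k(-10, -11))² = (-10 + (-2 + 2*(-11)))² = (-10 + (-2 - 22))² = (-10 - 24)² = (-34)² = 1156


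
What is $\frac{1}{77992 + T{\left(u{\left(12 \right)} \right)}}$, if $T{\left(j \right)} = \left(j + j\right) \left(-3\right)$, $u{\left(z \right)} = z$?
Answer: $\frac{1}{77920} \approx 1.2834 \cdot 10^{-5}$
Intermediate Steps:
$T{\left(j \right)} = - 6 j$ ($T{\left(j \right)} = 2 j \left(-3\right) = - 6 j$)
$\frac{1}{77992 + T{\left(u{\left(12 \right)} \right)}} = \frac{1}{77992 - 72} = \frac{1}{77920}$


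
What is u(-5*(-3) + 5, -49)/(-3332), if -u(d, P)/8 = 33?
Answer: 66/833 ≈ 0.079232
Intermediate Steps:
u(d, P) = -264 (u(d, P) = -8*33 = -264)
u(-5*(-3) + 5, -49)/(-3332) = -264/(-3332) = -264*(-1/3332) = 66/833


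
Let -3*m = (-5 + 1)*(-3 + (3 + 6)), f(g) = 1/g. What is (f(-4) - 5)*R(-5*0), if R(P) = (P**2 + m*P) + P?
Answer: 0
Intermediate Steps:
f(g) = 1/g
m = 8 (m = -(-5 + 1)*(-3 + (3 + 6))/3 = -(-4)*(-3 + 9)/3 = -(-4)*6/3 = -1/3*(-24) = 8)
R(P) = P**2 + 9*P (R(P) = (P**2 + 8*P) + P = P**2 + 9*P)
(f(-4) - 5)*R(-5*0) = (1/(-4) - 5)*((-5*0)*(9 - 5*0)) = (-1/4 - 5)*(0*(9 + 0)) = -0*9 = -21/4*0 = 0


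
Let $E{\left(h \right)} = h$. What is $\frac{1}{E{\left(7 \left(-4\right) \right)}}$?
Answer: $- \frac{1}{28} \approx -0.035714$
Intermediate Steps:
$\frac{1}{E{\left(7 \left(-4\right) \right)}} = \frac{1}{7 \left(-4\right)} = \frac{1}{-28} = - \frac{1}{28}$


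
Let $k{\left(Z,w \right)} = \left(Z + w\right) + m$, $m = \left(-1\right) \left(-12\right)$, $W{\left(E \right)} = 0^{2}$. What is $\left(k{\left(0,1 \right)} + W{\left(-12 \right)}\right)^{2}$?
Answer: $169$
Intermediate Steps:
$W{\left(E \right)} = 0$
$m = 12$
$k{\left(Z,w \right)} = 12 + Z + w$ ($k{\left(Z,w \right)} = \left(Z + w\right) + 12 = 12 + Z + w$)
$\left(k{\left(0,1 \right)} + W{\left(-12 \right)}\right)^{2} = \left(\left(12 + 0 + 1\right) + 0\right)^{2} = \left(13 + 0\right)^{2} = 13^{2} = 169$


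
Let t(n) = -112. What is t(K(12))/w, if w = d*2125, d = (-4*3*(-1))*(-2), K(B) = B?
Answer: 14/6375 ≈ 0.0021961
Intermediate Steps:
d = -24 (d = -12*(-1)*(-2) = 12*(-2) = -24)
w = -51000 (w = -24*2125 = -51000)
t(K(12))/w = -112/(-51000) = -112*(-1/51000) = 14/6375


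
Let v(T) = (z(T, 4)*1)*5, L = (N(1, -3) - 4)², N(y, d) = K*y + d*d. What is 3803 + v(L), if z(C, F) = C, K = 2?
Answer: 4048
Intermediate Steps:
N(y, d) = d² + 2*y (N(y, d) = 2*y + d*d = 2*y + d² = d² + 2*y)
L = 49 (L = (((-3)² + 2*1) - 4)² = ((9 + 2) - 4)² = (11 - 4)² = 7² = 49)
v(T) = 5*T (v(T) = (T*1)*5 = T*5 = 5*T)
3803 + v(L) = 3803 + 5*49 = 3803 + 245 = 4048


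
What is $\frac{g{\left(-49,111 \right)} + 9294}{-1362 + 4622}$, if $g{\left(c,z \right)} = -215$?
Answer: $\frac{9079}{3260} \approx 2.785$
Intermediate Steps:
$\frac{g{\left(-49,111 \right)} + 9294}{-1362 + 4622} = \frac{-215 + 9294}{-1362 + 4622} = \frac{9079}{3260}$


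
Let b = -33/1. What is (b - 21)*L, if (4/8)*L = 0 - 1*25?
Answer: 2700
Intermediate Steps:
L = -50 (L = 2*(0 - 1*25) = 2*(0 - 25) = 2*(-25) = -50)
b = -33 (b = -33*1 = -33)
(b - 21)*L = (-33 - 21)*(-50) = -54*(-50) = 2700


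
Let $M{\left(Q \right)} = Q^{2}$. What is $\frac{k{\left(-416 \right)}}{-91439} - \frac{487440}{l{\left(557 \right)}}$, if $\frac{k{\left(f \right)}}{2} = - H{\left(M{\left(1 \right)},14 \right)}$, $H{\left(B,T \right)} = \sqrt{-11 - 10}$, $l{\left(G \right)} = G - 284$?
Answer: $- \frac{162480}{91} + \frac{2 i \sqrt{21}}{91439} \approx -1785.5 + 0.00010023 i$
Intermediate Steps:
$l{\left(G \right)} = -284 + G$
$H{\left(B,T \right)} = i \sqrt{21}$ ($H{\left(B,T \right)} = \sqrt{-21} = i \sqrt{21}$)
$k{\left(f \right)} = - 2 i \sqrt{21}$ ($k{\left(f \right)} = 2 \left(- i \sqrt{21}\right) = - 2 i \sqrt{21}$)
$\frac{k{\left(-416 \right)}}{-91439} - \frac{487440}{l{\left(557 \right)}} = \frac{\left(-2\right) i \sqrt{21}}{-91439} - \frac{487440}{-284 + 557} = - 2 i \sqrt{21} \left(- \frac{1}{91439}\right) - \frac{487440}{273} = \frac{2 i \sqrt{21}}{91439} - \frac{162480}{91} = - \frac{162480}{91} + \frac{2 i \sqrt{21}}{91439}$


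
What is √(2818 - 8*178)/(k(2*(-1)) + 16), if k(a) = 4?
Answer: √1394/20 ≈ 1.8668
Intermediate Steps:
√(2818 - 8*178)/(k(2*(-1)) + 16) = √(2818 - 8*178)/(4 + 16) = √(2818 - 1424)/20 = √1394*(1/20) = √1394/20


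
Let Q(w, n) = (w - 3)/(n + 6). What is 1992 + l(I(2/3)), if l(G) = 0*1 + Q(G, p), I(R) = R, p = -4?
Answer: 11945/6 ≈ 1990.8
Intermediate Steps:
Q(w, n) = (-3 + w)/(6 + n)
l(G) = -3/2 + G/2 (l(G) = 0*1 + (-3 + G)/(6 - 4) = 0 + (-3 + G)/2 = 0 + (-3/2 + G/2) = -3/2 + G/2)
1992 + l(I(2/3)) = 1992 + (-3/2 + (2/3)/2) = 1992 + (-3/2 + (2*(1/3))/2) = 1992 + (-3/2 + (1/2)*(2/3)) = 1992 + (-3/2 + 1/3) = 1992 - 7/6 = 11945/6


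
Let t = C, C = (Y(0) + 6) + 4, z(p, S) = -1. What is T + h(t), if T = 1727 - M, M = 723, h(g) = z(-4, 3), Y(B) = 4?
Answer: 1003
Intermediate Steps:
C = 14 (C = (4 + 6) + 4 = 10 + 4 = 14)
t = 14
h(g) = -1
T = 1004 (T = 1727 - 1*723 = 1727 - 723 = 1004)
T + h(t) = 1004 - 1 = 1003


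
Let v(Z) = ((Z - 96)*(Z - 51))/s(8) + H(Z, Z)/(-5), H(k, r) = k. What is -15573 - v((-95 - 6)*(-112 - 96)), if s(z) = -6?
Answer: 1095461389/15 ≈ 7.3031e+7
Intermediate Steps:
v(Z) = -Z/5 - (-96 + Z)*(-51 + Z)/6 (v(Z) = ((Z - 96)*(Z - 51))/(-6) + Z/(-5) = ((-96 + Z)*(-51 + Z))*(-1/6) + Z*(-1/5) = -(-96 + Z)*(-51 + Z)/6 - Z/5 = -Z/5 - (-96 + Z)*(-51 + Z)/6)
-15573 - v((-95 - 6)*(-112 - 96)) = -15573 - (-816 - (-112 - 96)**2*(-95 - 6)**2/6 + 243*((-95 - 6)*(-112 - 96))/10) = -15573 - (-816 - (-101*(-208))**2/6 + 243*(-101*(-208))/10) = -15573 - (-816 - 1/6*21008**2 + (243/10)*21008) = -15573 - (-816 - 1/6*441336064 + 2552472/5) = -15573 - (-816 - 220668032/3 + 2552472/5) = -15573 - 1*(-1095694984/15) = -15573 + 1095694984/15 = 1095461389/15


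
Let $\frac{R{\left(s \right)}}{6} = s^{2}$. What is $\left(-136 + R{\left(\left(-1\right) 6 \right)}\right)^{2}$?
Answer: $6400$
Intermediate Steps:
$R{\left(s \right)} = 6 s^{2}$
$\left(-136 + R{\left(\left(-1\right) 6 \right)}\right)^{2} = \left(-136 + 6 \left(\left(-1\right) 6\right)^{2}\right)^{2} = \left(-136 + 6 \left(-6\right)^{2}\right)^{2} = \left(-136 + 6 \cdot 36\right)^{2} = \left(-136 + 216\right)^{2} = 80^{2} = 6400$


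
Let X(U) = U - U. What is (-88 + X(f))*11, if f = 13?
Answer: -968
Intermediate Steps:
X(U) = 0
(-88 + X(f))*11 = (-88 + 0)*11 = -88*11 = -968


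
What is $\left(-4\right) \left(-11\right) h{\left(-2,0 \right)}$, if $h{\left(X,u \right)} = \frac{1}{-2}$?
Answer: $-22$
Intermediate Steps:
$h{\left(X,u \right)} = - \frac{1}{2}$
$\left(-4\right) \left(-11\right) h{\left(-2,0 \right)} = \left(-4\right) \left(-11\right) \left(- \frac{1}{2}\right) = 44 \left(- \frac{1}{2}\right) = -22$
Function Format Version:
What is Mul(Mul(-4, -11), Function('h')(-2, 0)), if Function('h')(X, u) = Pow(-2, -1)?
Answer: -22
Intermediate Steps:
Function('h')(X, u) = Rational(-1, 2)
Mul(Mul(-4, -11), Function('h')(-2, 0)) = Mul(Mul(-4, -11), Rational(-1, 2)) = Mul(44, Rational(-1, 2)) = -22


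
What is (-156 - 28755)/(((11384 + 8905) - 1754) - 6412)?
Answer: -9637/4041 ≈ -2.3848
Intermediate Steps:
(-156 - 28755)/(((11384 + 8905) - 1754) - 6412) = -28911/((20289 - 1754) - 6412) = -28911/(18535 - 6412) = -28911/12123 = -28911*1/12123 = -9637/4041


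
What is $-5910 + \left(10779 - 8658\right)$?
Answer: $-3789$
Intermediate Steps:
$-5910 + \left(10779 - 8658\right) = -5910 + 2121 = -3789$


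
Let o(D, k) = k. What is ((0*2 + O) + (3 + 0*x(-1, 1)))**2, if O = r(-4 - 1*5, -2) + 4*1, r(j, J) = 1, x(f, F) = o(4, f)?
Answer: 64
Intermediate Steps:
x(f, F) = f
O = 5 (O = 1 + 4*1 = 1 + 4 = 5)
((0*2 + O) + (3 + 0*x(-1, 1)))**2 = ((0*2 + 5) + (3 + 0*(-1)))**2 = ((0 + 5) + (3 + 0))**2 = (5 + 3)**2 = 8**2 = 64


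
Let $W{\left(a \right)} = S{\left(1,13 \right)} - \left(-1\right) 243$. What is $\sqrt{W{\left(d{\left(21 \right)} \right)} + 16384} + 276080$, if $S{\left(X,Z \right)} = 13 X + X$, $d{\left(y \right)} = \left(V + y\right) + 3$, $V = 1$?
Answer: $276209$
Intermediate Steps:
$d{\left(y \right)} = 4 + y$ ($d{\left(y \right)} = \left(1 + y\right) + 3 = 4 + y$)
$S{\left(X,Z \right)} = 14 X$
$W{\left(a \right)} = 257$ ($W{\left(a \right)} = 14 \cdot 1 - \left(-1\right) 243 = 14 - -243 = 14 + 243 = 257$)
$\sqrt{W{\left(d{\left(21 \right)} \right)} + 16384} + 276080 = \sqrt{257 + 16384} + 276080 = \sqrt{16641} + 276080 = 129 + 276080 = 276209$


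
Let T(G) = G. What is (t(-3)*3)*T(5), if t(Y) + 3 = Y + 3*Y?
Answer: -225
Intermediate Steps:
t(Y) = -3 + 4*Y (t(Y) = -3 + (Y + 3*Y) = -3 + 4*Y)
(t(-3)*3)*T(5) = ((-3 + 4*(-3))*3)*5 = ((-3 - 12)*3)*5 = -15*3*5 = -45*5 = -225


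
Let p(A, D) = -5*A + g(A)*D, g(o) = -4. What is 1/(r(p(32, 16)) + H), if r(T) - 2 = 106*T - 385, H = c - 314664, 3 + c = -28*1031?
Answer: -1/367662 ≈ -2.7199e-6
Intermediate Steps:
c = -28871 (c = -3 - 28*1031 = -3 - 28868 = -28871)
p(A, D) = -5*A - 4*D
H = -343535 (H = -28871 - 314664 = -343535)
r(T) = -383 + 106*T (r(T) = 2 + (106*T - 385) = 2 + (-385 + 106*T) = -383 + 106*T)
1/(r(p(32, 16)) + H) = 1/((-383 + 106*(-5*32 - 4*16)) - 343535) = 1/((-383 + 106*(-160 - 64)) - 343535) = 1/((-383 + 106*(-224)) - 343535) = 1/((-383 - 23744) - 343535) = 1/(-24127 - 343535) = 1/(-367662) = -1/367662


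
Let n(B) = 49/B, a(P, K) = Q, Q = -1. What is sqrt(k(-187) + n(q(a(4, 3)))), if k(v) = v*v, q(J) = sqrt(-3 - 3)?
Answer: sqrt(1258884 - 294*I*sqrt(6))/6 ≈ 187.0 - 0.053487*I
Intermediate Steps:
a(P, K) = -1
q(J) = I*sqrt(6) (q(J) = sqrt(-6) = I*sqrt(6))
k(v) = v**2
sqrt(k(-187) + n(q(a(4, 3)))) = sqrt((-187)**2 + 49/((I*sqrt(6)))) = sqrt(34969 + 49*(-I*sqrt(6)/6)) = sqrt(34969 - 49*I*sqrt(6)/6)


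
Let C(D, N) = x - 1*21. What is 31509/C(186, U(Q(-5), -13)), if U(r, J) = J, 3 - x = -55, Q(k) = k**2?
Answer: 31509/37 ≈ 851.59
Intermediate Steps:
x = 58 (x = 3 - 1*(-55) = 3 + 55 = 58)
C(D, N) = 37 (C(D, N) = 58 - 1*21 = 58 - 21 = 37)
31509/C(186, U(Q(-5), -13)) = 31509/37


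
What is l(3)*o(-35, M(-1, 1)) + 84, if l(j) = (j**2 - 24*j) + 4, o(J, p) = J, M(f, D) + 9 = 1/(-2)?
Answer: 2149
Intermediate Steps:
M(f, D) = -19/2 (M(f, D) = -9 + 1/(-2) = -9 - 1/2 = -19/2)
l(j) = 4 + j**2 - 24*j
l(3)*o(-35, M(-1, 1)) + 84 = (4 + 3**2 - 24*3)*(-35) + 84 = (4 + 9 - 72)*(-35) + 84 = -59*(-35) + 84 = 2065 + 84 = 2149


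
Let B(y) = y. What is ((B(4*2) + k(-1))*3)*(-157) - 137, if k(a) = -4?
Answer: -2021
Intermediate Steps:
((B(4*2) + k(-1))*3)*(-157) - 137 = ((4*2 - 4)*3)*(-157) - 137 = ((8 - 4)*3)*(-157) - 137 = (4*3)*(-157) - 137 = 12*(-157) - 137 = -1884 - 137 = -2021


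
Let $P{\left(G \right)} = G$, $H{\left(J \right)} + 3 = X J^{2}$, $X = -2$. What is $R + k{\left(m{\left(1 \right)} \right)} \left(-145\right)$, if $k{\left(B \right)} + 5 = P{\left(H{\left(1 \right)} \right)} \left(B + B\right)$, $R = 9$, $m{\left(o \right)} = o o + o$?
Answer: $3634$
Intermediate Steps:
$m{\left(o \right)} = o + o^{2}$ ($m{\left(o \right)} = o^{2} + o = o + o^{2}$)
$H{\left(J \right)} = -3 - 2 J^{2}$
$k{\left(B \right)} = -5 - 10 B$ ($k{\left(B \right)} = -5 + \left(-3 - 2 \cdot 1^{2}\right) \left(B + B\right) = -5 + \left(-3 - 2\right) 2 B = -5 - 5 \cdot 2 B = -5 - 10 B$)
$R + k{\left(m{\left(1 \right)} \right)} \left(-145\right) = 9 + \left(-5 - 10 \cdot 1 \left(1 + 1\right)\right) \left(-145\right) = 9 + \left(-5 - 10 \cdot 1 \cdot 2\right) \left(-145\right) = 9 + \left(-5 - 20\right) \left(-145\right) = 9 - -3625 = 9 + 3625 = 3634$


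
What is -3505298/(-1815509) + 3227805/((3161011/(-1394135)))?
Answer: -1167110288444248471/819834845657 ≈ -1.4236e+6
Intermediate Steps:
-3505298/(-1815509) + 3227805/((3161011/(-1394135))) = -3505298*(-1/1815509) + 3227805/((3161011*(-1/1394135))) = 3505298/1815509 + 3227805/(-3161011/1394135) = 3505298/1815509 + 3227805*(-1394135/3161011) = 3505298/1815509 - 642856560525/451573 = -1167110288444248471/819834845657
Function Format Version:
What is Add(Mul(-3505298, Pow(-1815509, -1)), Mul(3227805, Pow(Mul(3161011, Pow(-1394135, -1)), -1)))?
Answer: Rational(-1167110288444248471, 819834845657) ≈ -1.4236e+6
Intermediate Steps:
Add(Mul(-3505298, Pow(-1815509, -1)), Mul(3227805, Pow(Mul(3161011, Pow(-1394135, -1)), -1))) = Add(Mul(-3505298, Rational(-1, 1815509)), Mul(3227805, Pow(Mul(3161011, Rational(-1, 1394135)), -1))) = Add(Rational(3505298, 1815509), Mul(3227805, Pow(Rational(-3161011, 1394135), -1))) = Add(Rational(3505298, 1815509), Mul(3227805, Rational(-1394135, 3161011))) = Add(Rational(3505298, 1815509), Rational(-642856560525, 451573)) = Rational(-1167110288444248471, 819834845657)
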